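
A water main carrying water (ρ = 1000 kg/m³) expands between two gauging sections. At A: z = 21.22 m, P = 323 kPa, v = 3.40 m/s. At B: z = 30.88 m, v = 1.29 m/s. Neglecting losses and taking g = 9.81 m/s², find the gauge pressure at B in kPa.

Pressure head at A: ψ₁ = P₁/(ρg) = 323×1000 / (1000 × 9.81) = 32.93 m.
Velocity heads: v₁²/2g = 3.40²/19.62 = 0.589 m; v₂²/2g = 1.29²/19.62 = 0.085 m.
Total head H = z₁ + ψ₁ + v₁²/2g = 21.22 + 32.93 + 0.589 = 54.74 m.
ψ₂ = H − z₂ − v₂²/2g = 54.74 − 30.88 − 0.085 = 23.78 m.
P₂ = ρgψ₂ = 1000 × 9.81 × 23.78 ≈ 233 kPa.

P₂ ≈ 233 kPa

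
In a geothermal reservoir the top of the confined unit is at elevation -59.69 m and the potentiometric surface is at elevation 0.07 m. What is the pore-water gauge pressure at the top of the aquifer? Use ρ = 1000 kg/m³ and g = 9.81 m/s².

P ≈ 586 kPa

Pressure head at the aquifer top: ψ = h − z = 0.07 − (-59.69) = 59.76 m.
P = ρgψ = 1000 × 9.81 × 59.76 = 586246 Pa ≈ 586 kPa.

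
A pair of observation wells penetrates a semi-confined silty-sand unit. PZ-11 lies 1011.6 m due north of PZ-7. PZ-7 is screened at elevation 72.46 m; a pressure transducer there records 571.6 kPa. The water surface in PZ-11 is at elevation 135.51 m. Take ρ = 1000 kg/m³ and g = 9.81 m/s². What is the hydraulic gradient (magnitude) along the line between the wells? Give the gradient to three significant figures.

Pressure head at PZ-7: ψ = P/(ρg) = 571.6×1000 / (1000 × 9.81) = 58.27 m.
Total head at PZ-7: h = z + ψ = 72.46 + 58.27 = 130.73 m.
Total head at PZ-11: h = 135.51 m (water level in the piezometer is the total head).
Head difference: h(PZ-7) − h(PZ-11) = 130.73 − 135.51 = -4.78 m.
Hydraulic gradient: i = |Δh| / L = 4.78 / 1011.6 = 0.00473.

i ≈ 0.00473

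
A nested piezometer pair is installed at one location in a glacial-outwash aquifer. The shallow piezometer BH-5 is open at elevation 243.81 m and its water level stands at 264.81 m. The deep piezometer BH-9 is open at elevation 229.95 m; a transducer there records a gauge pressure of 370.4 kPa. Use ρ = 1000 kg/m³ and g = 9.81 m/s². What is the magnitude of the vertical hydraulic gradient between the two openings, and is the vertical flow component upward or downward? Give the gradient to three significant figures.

Total head at BH-5: h = 264.81 m (water level in the standpipe).
Pressure head at BH-9: ψ = P/(ρg) = 370.4×1000 / (1000 × 9.81) = 37.76 m.
Total head at BH-9: h = z + ψ = 229.95 + 37.76 = 267.71 m.
Δh = h(BH-5) − h(BH-9) = 264.81 − 267.71 = -2.90 m.
Vertical separation Δz = 243.81 − 229.95 = 13.86 m.
|i_v| = |Δh| / Δz = 2.90 / 13.86 = 0.209.
Head is higher in the deep piezometer, so vertical flow is upward (discharge condition).

|i_v| ≈ 0.209; vertical flow is upward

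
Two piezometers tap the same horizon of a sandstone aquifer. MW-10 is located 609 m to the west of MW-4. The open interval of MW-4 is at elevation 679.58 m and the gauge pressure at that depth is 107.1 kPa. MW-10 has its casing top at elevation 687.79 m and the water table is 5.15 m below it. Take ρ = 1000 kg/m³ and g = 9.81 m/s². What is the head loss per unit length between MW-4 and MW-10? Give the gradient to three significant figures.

Pressure head at MW-4: ψ = P/(ρg) = 107.1×1000 / (1000 × 9.81) = 10.92 m.
Total head at MW-4: h = z + ψ = 679.58 + 10.92 = 690.50 m.
Total head at MW-10: h = 687.79 − 5.15 = 682.64 m.
Head difference: h(MW-4) − h(MW-10) = 690.50 − 682.64 = 7.86 m.
Hydraulic gradient: i = |Δh| / L = 7.86 / 609 = 0.0129.

i ≈ 0.0129 m/m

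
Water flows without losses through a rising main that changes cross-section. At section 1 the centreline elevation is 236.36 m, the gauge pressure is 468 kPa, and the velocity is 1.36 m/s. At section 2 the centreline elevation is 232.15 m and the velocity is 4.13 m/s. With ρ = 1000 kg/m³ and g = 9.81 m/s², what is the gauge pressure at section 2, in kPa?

P₂ ≈ 502 kPa

Pressure head at 1: ψ₁ = P₁/(ρg) = 468×1000 / (1000 × 9.81) = 47.71 m.
Velocity heads: v₁²/2g = 1.36²/19.62 = 0.094 m; v₂²/2g = 4.13²/19.62 = 0.869 m.
Total head H = z₁ + ψ₁ + v₁²/2g = 236.36 + 47.71 + 0.094 = 284.16 m.
ψ₂ = H − z₂ − v₂²/2g = 284.16 − 232.15 − 0.869 = 51.14 m.
P₂ = ρgψ₂ = 1000 × 9.81 × 51.14 ≈ 502 kPa.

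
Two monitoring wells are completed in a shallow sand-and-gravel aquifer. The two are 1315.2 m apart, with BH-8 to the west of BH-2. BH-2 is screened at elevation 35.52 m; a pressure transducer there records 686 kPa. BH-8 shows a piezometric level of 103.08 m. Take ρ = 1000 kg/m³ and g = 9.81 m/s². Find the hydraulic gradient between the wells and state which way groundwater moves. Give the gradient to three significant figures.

Pressure head at BH-2: ψ = P/(ρg) = 686×1000 / (1000 × 9.81) = 69.93 m.
Total head at BH-2: h = z + ψ = 35.52 + 69.93 = 105.45 m.
Total head at BH-8: h = 103.08 m (water level in the piezometer is the total head).
Head difference: h(BH-2) − h(BH-8) = 105.45 − 103.08 = 2.37 m.
Hydraulic gradient: i = |Δh| / L = 2.37 / 1315.2 = 0.00180.
Flow is from higher to lower head: from BH-2 toward BH-8, i.e. toward the west.

i ≈ 0.00180; groundwater flows toward the west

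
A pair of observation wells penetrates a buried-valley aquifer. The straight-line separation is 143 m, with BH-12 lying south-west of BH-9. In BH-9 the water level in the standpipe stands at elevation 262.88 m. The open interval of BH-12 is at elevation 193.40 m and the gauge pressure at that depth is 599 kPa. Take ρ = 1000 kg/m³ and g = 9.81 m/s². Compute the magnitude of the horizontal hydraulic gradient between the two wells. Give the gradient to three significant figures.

i ≈ 0.0589

Total head at BH-9: h = 262.88 m (water level in the piezometer is the total head).
Pressure head at BH-12: ψ = P/(ρg) = 599×1000 / (1000 × 9.81) = 61.06 m.
Total head at BH-12: h = z + ψ = 193.40 + 61.06 = 254.46 m.
Head difference: h(BH-9) − h(BH-12) = 262.88 − 254.46 = 8.42 m.
Hydraulic gradient: i = |Δh| / L = 8.42 / 143 = 0.0589.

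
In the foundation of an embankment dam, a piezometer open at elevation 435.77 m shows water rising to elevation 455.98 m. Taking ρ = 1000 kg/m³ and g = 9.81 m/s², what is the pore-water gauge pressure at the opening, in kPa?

Pressure head ψ = h − z = 455.98 − 435.77 = 20.21 m.
P = ρgψ = 1000 × 9.81 × 20.21 = 198260 Pa ≈ 198 kPa.

P ≈ 198 kPa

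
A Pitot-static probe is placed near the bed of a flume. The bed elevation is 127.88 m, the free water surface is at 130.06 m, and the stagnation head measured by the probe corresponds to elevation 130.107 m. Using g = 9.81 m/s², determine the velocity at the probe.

Near the bed, under hydrostatic conditions, the piezometric head (z + ψ) equals the free-surface elevation, 130.06 m.
Velocity head = total − piezometric = 130.107 − 130.06 = 0.047 m.
v = √(2g·h_v) = √(2 × 9.81 × 0.047) = 0.960 m/s.

v ≈ 0.960 m/s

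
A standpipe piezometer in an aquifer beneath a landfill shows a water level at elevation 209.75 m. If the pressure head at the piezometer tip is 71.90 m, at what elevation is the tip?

z = h − ψ = 209.75 − 71.90 = 137.85 m.

z ≈ 137.85 m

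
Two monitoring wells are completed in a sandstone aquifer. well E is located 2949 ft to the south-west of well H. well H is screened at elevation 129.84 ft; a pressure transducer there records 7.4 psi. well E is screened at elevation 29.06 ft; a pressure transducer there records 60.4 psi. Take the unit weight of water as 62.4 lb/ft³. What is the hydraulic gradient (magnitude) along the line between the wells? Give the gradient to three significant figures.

i ≈ 0.00730

Pressure head at well H: ψ = 144·P/γ = 144 × 7.4 / 62.4 = 17.08 ft.
Total head at well H: h = z + ψ = 129.84 + 17.08 = 146.92 ft.
Pressure head at well E: ψ = 144·P/γ = 144 × 60.4 / 62.4 = 139.38 ft.
Total head at well E: h = z + ψ = 29.06 + 139.38 = 168.44 ft.
Head difference: h(well H) − h(well E) = 146.92 − 168.44 = -21.52 ft.
Hydraulic gradient: i = |Δh| / L = 21.52 / 2949 = 0.00730.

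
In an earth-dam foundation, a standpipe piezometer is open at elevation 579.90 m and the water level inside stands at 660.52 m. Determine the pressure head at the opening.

ψ ≈ 80.62 m

Total head h = 660.52 m (the water-surface elevation in the piezometer).
Pressure head ψ = h − z = 660.52 − 579.90 = 80.62 m.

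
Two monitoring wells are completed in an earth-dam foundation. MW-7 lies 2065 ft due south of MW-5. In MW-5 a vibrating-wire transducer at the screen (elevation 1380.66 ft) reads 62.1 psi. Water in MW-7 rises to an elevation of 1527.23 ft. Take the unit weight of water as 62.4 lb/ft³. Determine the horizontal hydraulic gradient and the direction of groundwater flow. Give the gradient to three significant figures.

i ≈ 0.00158; groundwater flows toward the north

Pressure head at MW-5: ψ = 144·P/γ = 144 × 62.1 / 62.4 = 143.31 ft.
Total head at MW-5: h = z + ψ = 1380.66 + 143.31 = 1523.97 ft.
Total head at MW-7: h = 1527.23 ft (water level in the piezometer is the total head).
Head difference: h(MW-5) − h(MW-7) = 1523.97 − 1527.23 = -3.26 ft.
Hydraulic gradient: i = |Δh| / L = 3.26 / 2065 = 0.00158.
Flow is from higher to lower head: from MW-7 toward MW-5, i.e. toward the north.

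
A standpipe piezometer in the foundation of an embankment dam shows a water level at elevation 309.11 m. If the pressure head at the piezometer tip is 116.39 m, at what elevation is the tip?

z = h − ψ = 309.11 − 116.39 = 192.72 m.

z ≈ 192.72 m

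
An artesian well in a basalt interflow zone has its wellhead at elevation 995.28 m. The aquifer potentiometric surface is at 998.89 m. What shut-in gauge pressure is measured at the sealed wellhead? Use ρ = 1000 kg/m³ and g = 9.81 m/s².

Head above the cap: Δh = 998.89 − 995.28 = 3.61 m.
P = ρgΔh = 1000 × 9.81 × 3.61 = 35414 Pa ≈ 35.4 kPa.

P ≈ 35.4 kPa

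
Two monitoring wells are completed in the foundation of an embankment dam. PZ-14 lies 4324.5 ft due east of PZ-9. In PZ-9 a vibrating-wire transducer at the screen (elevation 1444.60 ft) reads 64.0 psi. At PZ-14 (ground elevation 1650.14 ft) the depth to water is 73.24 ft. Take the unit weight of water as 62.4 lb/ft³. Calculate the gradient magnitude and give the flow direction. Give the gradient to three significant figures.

i ≈ 0.00356; groundwater flows toward the east

Pressure head at PZ-9: ψ = 144·P/γ = 144 × 64.0 / 62.4 = 147.69 ft.
Total head at PZ-9: h = z + ψ = 1444.60 + 147.69 = 1592.29 ft.
Total head at PZ-14: h = 1650.14 − 73.24 = 1576.90 ft.
Head difference: h(PZ-9) − h(PZ-14) = 1592.29 − 1576.90 = 15.39 ft.
Hydraulic gradient: i = |Δh| / L = 15.39 / 4324.5 = 0.00356.
Flow is from higher to lower head: from PZ-9 toward PZ-14, i.e. toward the east.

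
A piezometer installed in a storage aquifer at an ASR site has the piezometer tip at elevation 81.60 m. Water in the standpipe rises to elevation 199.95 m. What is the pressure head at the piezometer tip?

ψ ≈ 118.35 m

Total head h = 199.95 m (the water-surface elevation in the piezometer).
Pressure head ψ = h − z = 199.95 − 81.60 = 118.35 m.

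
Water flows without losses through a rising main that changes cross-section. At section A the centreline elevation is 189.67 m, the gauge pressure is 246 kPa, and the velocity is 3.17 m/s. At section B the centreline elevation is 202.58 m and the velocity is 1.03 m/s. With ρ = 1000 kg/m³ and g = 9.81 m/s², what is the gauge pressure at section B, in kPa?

P₂ ≈ 124 kPa

Pressure head at A: ψ₁ = P₁/(ρg) = 246×1000 / (1000 × 9.81) = 25.08 m.
Velocity heads: v₁²/2g = 3.17²/19.62 = 0.512 m; v₂²/2g = 1.03²/19.62 = 0.054 m.
Total head H = z₁ + ψ₁ + v₁²/2g = 189.67 + 25.08 + 0.512 = 215.26 m.
ψ₂ = H − z₂ − v₂²/2g = 215.26 − 202.58 − 0.054 = 12.63 m.
P₂ = ρgψ₂ = 1000 × 9.81 × 12.63 ≈ 124 kPa.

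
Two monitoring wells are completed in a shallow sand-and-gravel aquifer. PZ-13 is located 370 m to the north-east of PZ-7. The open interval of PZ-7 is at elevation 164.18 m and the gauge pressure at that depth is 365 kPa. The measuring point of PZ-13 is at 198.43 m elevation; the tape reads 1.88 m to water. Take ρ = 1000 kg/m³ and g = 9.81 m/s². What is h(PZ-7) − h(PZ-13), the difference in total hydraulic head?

Δh ≈ 4.84 m

Pressure head at PZ-7: ψ = P/(ρg) = 365×1000 / (1000 × 9.81) = 37.21 m.
Total head at PZ-7: h = z + ψ = 164.18 + 37.21 = 201.39 m.
Total head at PZ-13: h = 198.43 − 1.88 = 196.55 m.
Head difference: h(PZ-7) − h(PZ-13) = 201.39 − 196.55 = 4.84 m.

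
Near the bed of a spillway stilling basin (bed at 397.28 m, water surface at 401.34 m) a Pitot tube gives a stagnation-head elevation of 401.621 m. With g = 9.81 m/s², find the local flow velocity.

Near the bed, under hydrostatic conditions, the piezometric head (z + ψ) equals the free-surface elevation, 401.34 m.
Velocity head = total − piezometric = 401.621 − 401.34 = 0.281 m.
v = √(2g·h_v) = √(2 × 9.81 × 0.281) = 2.35 m/s.

v ≈ 2.35 m/s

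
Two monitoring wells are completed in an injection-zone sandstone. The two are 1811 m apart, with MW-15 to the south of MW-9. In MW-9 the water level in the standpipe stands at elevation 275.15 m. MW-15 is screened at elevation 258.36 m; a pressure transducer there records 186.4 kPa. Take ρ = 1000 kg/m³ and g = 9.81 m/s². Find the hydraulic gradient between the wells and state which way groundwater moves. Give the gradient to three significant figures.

Total head at MW-9: h = 275.15 m (water level in the piezometer is the total head).
Pressure head at MW-15: ψ = P/(ρg) = 186.4×1000 / (1000 × 9.81) = 19.00 m.
Total head at MW-15: h = z + ψ = 258.36 + 19.00 = 277.36 m.
Head difference: h(MW-9) − h(MW-15) = 275.15 − 277.36 = -2.21 m.
Hydraulic gradient: i = |Δh| / L = 2.21 / 1811 = 0.00122.
Flow is from higher to lower head: from MW-15 toward MW-9, i.e. toward the north.

i ≈ 0.00122; groundwater flows toward the north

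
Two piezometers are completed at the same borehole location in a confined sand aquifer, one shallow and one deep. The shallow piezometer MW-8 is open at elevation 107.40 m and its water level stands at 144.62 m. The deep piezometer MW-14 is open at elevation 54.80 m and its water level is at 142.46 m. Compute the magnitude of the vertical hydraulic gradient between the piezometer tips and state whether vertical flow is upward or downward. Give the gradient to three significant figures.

Total head at MW-8: h = 144.62 m (water level in the standpipe).
Total head at MW-14: h = 142.46 m.
Δh = h(MW-8) − h(MW-14) = 144.62 − 142.46 = 2.16 m.
Vertical separation Δz = 107.40 − 54.80 = 52.60 m.
|i_v| = |Δh| / Δz = 2.16 / 52.60 = 0.0411.
Head is higher in the shallow piezometer, so vertical flow is downward (recharge condition).

|i_v| ≈ 0.0411; vertical flow is downward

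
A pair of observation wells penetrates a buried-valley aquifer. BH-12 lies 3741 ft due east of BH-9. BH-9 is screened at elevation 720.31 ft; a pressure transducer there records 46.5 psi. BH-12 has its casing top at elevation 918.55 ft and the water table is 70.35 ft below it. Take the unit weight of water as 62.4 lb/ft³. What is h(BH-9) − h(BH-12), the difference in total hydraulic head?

Δh ≈ -20.58 ft

Pressure head at BH-9: ψ = 144·P/γ = 144 × 46.5 / 62.4 = 107.31 ft.
Total head at BH-9: h = z + ψ = 720.31 + 107.31 = 827.62 ft.
Total head at BH-12: h = 918.55 − 70.35 = 848.20 ft.
Head difference: h(BH-9) − h(BH-12) = 827.62 − 848.20 = -20.58 ft.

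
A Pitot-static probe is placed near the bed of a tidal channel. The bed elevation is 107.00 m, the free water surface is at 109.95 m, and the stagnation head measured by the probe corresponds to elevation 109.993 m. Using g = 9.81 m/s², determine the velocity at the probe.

Near the bed, under hydrostatic conditions, the piezometric head (z + ψ) equals the free-surface elevation, 109.95 m.
Velocity head = total − piezometric = 109.993 − 109.95 = 0.043 m.
v = √(2g·h_v) = √(2 × 9.81 × 0.043) = 0.919 m/s.

v ≈ 0.919 m/s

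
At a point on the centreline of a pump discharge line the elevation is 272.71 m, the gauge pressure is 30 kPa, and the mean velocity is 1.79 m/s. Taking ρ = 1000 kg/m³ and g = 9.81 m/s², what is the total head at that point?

Pressure head ψ = P/(ρg) = 30×1000 / (1000 × 9.81) = 3.06 m.
Velocity head = v²/(2g) = 1.79² / (2 × 9.81) = 0.163 m.
h = z + ψ + v²/(2g) = 272.71 + 3.06 + 0.163 = 275.93 m.

h ≈ 275.93 m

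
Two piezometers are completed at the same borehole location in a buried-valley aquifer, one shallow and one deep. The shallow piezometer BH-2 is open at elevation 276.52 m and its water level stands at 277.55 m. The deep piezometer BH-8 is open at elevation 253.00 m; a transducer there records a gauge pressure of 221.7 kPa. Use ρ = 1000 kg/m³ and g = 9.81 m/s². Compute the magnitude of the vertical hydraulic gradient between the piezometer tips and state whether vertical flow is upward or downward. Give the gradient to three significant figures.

|i_v| ≈ 0.0829; vertical flow is downward

Total head at BH-2: h = 277.55 m (water level in the standpipe).
Pressure head at BH-8: ψ = P/(ρg) = 221.7×1000 / (1000 × 9.81) = 22.60 m.
Total head at BH-8: h = z + ψ = 253.00 + 22.60 = 275.60 m.
Δh = h(BH-2) − h(BH-8) = 277.55 − 275.60 = 1.95 m.
Vertical separation Δz = 276.52 − 253.00 = 23.52 m.
|i_v| = |Δh| / Δz = 1.95 / 23.52 = 0.0829.
Head is higher in the shallow piezometer, so vertical flow is downward (recharge condition).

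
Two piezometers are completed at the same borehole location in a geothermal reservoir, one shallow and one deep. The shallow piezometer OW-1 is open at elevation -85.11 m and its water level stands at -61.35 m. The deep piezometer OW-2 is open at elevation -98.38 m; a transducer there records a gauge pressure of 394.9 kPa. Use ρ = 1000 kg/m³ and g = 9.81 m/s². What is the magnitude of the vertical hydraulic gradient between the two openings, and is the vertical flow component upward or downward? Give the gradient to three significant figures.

|i_v| ≈ 0.243; vertical flow is upward

Total head at OW-1: h = -61.35 m (water level in the standpipe).
Pressure head at OW-2: ψ = P/(ρg) = 394.9×1000 / (1000 × 9.81) = 40.25 m.
Total head at OW-2: h = z + ψ = -98.38 + 40.25 = -58.13 m.
Δh = h(OW-1) − h(OW-2) = -61.35 − (-58.13) = -3.22 m.
Vertical separation Δz = -85.11 − (-98.38) = 13.27 m.
|i_v| = |Δh| / Δz = 3.22 / 13.27 = 0.243.
Head is higher in the deep piezometer, so vertical flow is upward (discharge condition).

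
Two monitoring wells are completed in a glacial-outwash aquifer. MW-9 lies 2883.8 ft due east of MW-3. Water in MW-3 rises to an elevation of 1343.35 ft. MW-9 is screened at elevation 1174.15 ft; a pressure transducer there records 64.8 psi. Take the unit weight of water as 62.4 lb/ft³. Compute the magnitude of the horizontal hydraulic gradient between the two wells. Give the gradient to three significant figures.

Total head at MW-3: h = 1343.35 ft (water level in the piezometer is the total head).
Pressure head at MW-9: ψ = 144·P/γ = 144 × 64.8 / 62.4 = 149.54 ft.
Total head at MW-9: h = z + ψ = 1174.15 + 149.54 = 1323.69 ft.
Head difference: h(MW-3) − h(MW-9) = 1343.35 − 1323.69 = 19.66 ft.
Hydraulic gradient: i = |Δh| / L = 19.66 / 2883.8 = 0.00682.

i ≈ 0.00682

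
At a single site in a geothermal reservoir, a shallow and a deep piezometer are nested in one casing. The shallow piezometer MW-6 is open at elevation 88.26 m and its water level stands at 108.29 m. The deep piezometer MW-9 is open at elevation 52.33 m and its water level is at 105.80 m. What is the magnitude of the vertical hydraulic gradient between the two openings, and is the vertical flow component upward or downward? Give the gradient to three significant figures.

Total head at MW-6: h = 108.29 m (water level in the standpipe).
Total head at MW-9: h = 105.80 m.
Δh = h(MW-6) − h(MW-9) = 108.29 − 105.80 = 2.49 m.
Vertical separation Δz = 88.26 − 52.33 = 35.93 m.
|i_v| = |Δh| / Δz = 2.49 / 35.93 = 0.0693.
Head is higher in the shallow piezometer, so vertical flow is downward (recharge condition).

|i_v| ≈ 0.0693; vertical flow is downward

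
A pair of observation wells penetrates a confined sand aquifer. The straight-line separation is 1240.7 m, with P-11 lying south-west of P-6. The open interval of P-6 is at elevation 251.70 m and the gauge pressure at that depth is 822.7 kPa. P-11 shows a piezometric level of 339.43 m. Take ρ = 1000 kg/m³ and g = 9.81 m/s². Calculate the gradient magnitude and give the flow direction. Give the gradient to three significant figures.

Pressure head at P-6: ψ = P/(ρg) = 822.7×1000 / (1000 × 9.81) = 83.86 m.
Total head at P-6: h = z + ψ = 251.70 + 83.86 = 335.56 m.
Total head at P-11: h = 339.43 m (water level in the piezometer is the total head).
Head difference: h(P-6) − h(P-11) = 335.56 − 339.43 = -3.87 m.
Hydraulic gradient: i = |Δh| / L = 3.87 / 1240.7 = 0.00312.
Flow is from higher to lower head: from P-11 toward P-6, i.e. toward the north-east.

i ≈ 0.00312; groundwater flows toward the north-east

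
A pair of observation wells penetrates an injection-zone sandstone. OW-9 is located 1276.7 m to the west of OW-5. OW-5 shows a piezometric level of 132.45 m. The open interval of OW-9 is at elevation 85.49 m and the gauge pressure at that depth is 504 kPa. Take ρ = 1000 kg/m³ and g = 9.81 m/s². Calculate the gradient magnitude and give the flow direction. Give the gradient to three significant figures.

Total head at OW-5: h = 132.45 m (water level in the piezometer is the total head).
Pressure head at OW-9: ψ = P/(ρg) = 504×1000 / (1000 × 9.81) = 51.38 m.
Total head at OW-9: h = z + ψ = 85.49 + 51.38 = 136.87 m.
Head difference: h(OW-5) − h(OW-9) = 132.45 − 136.87 = -4.42 m.
Hydraulic gradient: i = |Δh| / L = 4.42 / 1276.7 = 0.00346.
Flow is from higher to lower head: from OW-9 toward OW-5, i.e. toward the east.

i ≈ 0.00346; groundwater flows toward the east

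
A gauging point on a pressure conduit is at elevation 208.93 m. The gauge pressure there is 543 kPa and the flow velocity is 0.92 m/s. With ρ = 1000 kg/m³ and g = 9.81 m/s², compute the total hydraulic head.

h ≈ 264.32 m

Pressure head ψ = P/(ρg) = 543×1000 / (1000 × 9.81) = 55.35 m.
Velocity head = v²/(2g) = 0.92² / (2 × 9.81) = 0.043 m.
h = z + ψ + v²/(2g) = 208.93 + 55.35 + 0.043 = 264.32 m.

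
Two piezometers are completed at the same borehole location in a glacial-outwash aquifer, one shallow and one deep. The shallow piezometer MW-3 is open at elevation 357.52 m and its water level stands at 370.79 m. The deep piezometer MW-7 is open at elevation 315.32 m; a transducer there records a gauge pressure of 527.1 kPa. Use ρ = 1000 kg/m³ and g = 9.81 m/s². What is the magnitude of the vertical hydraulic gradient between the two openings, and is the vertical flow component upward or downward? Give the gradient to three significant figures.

|i_v| ≈ 0.0412; vertical flow is downward

Total head at MW-3: h = 370.79 m (water level in the standpipe).
Pressure head at MW-7: ψ = P/(ρg) = 527.1×1000 / (1000 × 9.81) = 53.73 m.
Total head at MW-7: h = z + ψ = 315.32 + 53.73 = 369.05 m.
Δh = h(MW-3) − h(MW-7) = 370.79 − 369.05 = 1.74 m.
Vertical separation Δz = 357.52 − 315.32 = 42.20 m.
|i_v| = |Δh| / Δz = 1.74 / 42.20 = 0.0412.
Head is higher in the shallow piezometer, so vertical flow is downward (recharge condition).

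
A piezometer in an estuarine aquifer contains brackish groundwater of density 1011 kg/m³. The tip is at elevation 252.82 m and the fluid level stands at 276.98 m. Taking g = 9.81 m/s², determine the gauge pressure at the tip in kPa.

P ≈ 240 kPa

Pressure head ψ = h − z = 276.98 − 252.82 = 24.16 m.
P = ρgψ = 1011 × 9.81 × 24.16 = 239617 Pa ≈ 240 kPa.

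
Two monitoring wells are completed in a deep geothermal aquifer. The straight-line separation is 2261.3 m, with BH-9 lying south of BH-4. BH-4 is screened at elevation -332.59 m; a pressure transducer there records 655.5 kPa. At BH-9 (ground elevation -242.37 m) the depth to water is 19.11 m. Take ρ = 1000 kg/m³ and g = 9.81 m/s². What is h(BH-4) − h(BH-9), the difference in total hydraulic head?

Pressure head at BH-4: ψ = P/(ρg) = 655.5×1000 / (1000 × 9.81) = 66.82 m.
Total head at BH-4: h = z + ψ = -332.59 + 66.82 = -265.77 m.
Total head at BH-9: h = -242.37 − 19.11 = -261.48 m.
Head difference: h(BH-4) − h(BH-9) = -265.77 − (-261.48) = -4.29 m.

Δh ≈ -4.29 m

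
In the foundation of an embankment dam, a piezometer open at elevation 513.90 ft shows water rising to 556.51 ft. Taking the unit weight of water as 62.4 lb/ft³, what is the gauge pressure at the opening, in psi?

Pressure head ψ = h − z = 556.51 − 513.90 = 42.61 ft.
P = γ·ψ / 144 = 62.4 × 42.61 / 144 = 18.5 psi.

P ≈ 18.5 psi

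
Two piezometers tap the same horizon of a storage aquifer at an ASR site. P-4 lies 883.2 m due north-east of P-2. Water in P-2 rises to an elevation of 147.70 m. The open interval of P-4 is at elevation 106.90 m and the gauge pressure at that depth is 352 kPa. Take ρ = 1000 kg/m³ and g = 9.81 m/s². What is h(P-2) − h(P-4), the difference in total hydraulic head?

Total head at P-2: h = 147.70 m (water level in the piezometer is the total head).
Pressure head at P-4: ψ = P/(ρg) = 352×1000 / (1000 × 9.81) = 35.88 m.
Total head at P-4: h = z + ψ = 106.90 + 35.88 = 142.78 m.
Head difference: h(P-2) − h(P-4) = 147.70 − 142.78 = 4.92 m.

Δh ≈ 4.92 m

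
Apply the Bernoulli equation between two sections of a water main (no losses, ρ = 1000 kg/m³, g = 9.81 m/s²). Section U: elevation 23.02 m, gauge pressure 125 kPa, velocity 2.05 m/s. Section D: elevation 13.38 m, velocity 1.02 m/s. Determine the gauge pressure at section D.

P₂ ≈ 221 kPa

Pressure head at U: ψ₁ = P₁/(ρg) = 125×1000 / (1000 × 9.81) = 12.74 m.
Velocity heads: v₁²/2g = 2.05²/19.62 = 0.214 m; v₂²/2g = 1.02²/19.62 = 0.053 m.
Total head H = z₁ + ψ₁ + v₁²/2g = 23.02 + 12.74 + 0.214 = 35.97 m.
ψ₂ = H − z₂ − v₂²/2g = 35.97 − 13.38 − 0.053 = 22.54 m.
P₂ = ρgψ₂ = 1000 × 9.81 × 22.54 ≈ 221 kPa.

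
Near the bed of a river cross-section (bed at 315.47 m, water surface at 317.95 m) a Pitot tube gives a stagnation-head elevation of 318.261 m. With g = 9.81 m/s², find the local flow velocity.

Near the bed, under hydrostatic conditions, the piezometric head (z + ψ) equals the free-surface elevation, 317.95 m.
Velocity head = total − piezometric = 318.261 − 317.95 = 0.311 m.
v = √(2g·h_v) = √(2 × 9.81 × 0.311) = 2.47 m/s.

v ≈ 2.47 m/s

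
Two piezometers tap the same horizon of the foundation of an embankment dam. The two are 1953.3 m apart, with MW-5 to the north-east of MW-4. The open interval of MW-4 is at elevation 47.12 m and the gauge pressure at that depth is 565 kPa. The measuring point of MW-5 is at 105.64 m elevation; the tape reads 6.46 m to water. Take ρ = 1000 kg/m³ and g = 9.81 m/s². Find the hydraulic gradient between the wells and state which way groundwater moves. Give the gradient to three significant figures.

i ≈ 0.00283; groundwater flows toward the north-east

Pressure head at MW-4: ψ = P/(ρg) = 565×1000 / (1000 × 9.81) = 57.59 m.
Total head at MW-4: h = z + ψ = 47.12 + 57.59 = 104.71 m.
Total head at MW-5: h = 105.64 − 6.46 = 99.18 m.
Head difference: h(MW-4) − h(MW-5) = 104.71 − 99.18 = 5.53 m.
Hydraulic gradient: i = |Δh| / L = 5.53 / 1953.3 = 0.00283.
Flow is from higher to lower head: from MW-4 toward MW-5, i.e. toward the north-east.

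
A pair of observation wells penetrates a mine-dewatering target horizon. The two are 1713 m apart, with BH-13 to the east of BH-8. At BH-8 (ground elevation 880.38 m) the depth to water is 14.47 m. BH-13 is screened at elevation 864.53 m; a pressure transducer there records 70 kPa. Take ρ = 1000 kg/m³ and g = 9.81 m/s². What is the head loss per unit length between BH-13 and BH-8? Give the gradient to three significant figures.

Total head at BH-8: h = 880.38 − 14.47 = 865.91 m.
Pressure head at BH-13: ψ = P/(ρg) = 70×1000 / (1000 × 9.81) = 7.14 m.
Total head at BH-13: h = z + ψ = 864.53 + 7.14 = 871.67 m.
Head difference: h(BH-8) − h(BH-13) = 865.91 − 871.67 = -5.76 m.
Hydraulic gradient: i = |Δh| / L = 5.76 / 1713 = 0.00336.

i ≈ 0.00336 m/m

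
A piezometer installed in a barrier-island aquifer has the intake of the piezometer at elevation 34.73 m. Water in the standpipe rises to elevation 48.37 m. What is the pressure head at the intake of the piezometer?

Total head h = 48.37 m (the water-surface elevation in the piezometer).
Pressure head ψ = h − z = 48.37 − 34.73 = 13.64 m.

ψ ≈ 13.64 m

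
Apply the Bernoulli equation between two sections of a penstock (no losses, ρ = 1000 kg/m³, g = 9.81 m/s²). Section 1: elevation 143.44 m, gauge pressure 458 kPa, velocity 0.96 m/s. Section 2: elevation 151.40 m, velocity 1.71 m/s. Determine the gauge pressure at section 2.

P₂ ≈ 379 kPa

Pressure head at 1: ψ₁ = P₁/(ρg) = 458×1000 / (1000 × 9.81) = 46.69 m.
Velocity heads: v₁²/2g = 0.96²/19.62 = 0.047 m; v₂²/2g = 1.71²/19.62 = 0.149 m.
Total head H = z₁ + ψ₁ + v₁²/2g = 143.44 + 46.69 + 0.047 = 190.18 m.
ψ₂ = H − z₂ − v₂²/2g = 190.18 − 151.40 − 0.149 = 38.63 m.
P₂ = ρgψ₂ = 1000 × 9.81 × 38.63 ≈ 379 kPa.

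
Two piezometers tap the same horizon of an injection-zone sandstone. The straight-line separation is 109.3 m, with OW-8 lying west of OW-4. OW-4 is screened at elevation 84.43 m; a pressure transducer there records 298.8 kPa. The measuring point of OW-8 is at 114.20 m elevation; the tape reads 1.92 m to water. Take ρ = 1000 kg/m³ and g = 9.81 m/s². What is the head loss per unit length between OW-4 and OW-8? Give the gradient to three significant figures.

Pressure head at OW-4: ψ = P/(ρg) = 298.8×1000 / (1000 × 9.81) = 30.46 m.
Total head at OW-4: h = z + ψ = 84.43 + 30.46 = 114.89 m.
Total head at OW-8: h = 114.20 − 1.92 = 112.28 m.
Head difference: h(OW-4) − h(OW-8) = 114.89 − 112.28 = 2.61 m.
Hydraulic gradient: i = |Δh| / L = 2.61 / 109.3 = 0.0239.

i ≈ 0.0239 m/m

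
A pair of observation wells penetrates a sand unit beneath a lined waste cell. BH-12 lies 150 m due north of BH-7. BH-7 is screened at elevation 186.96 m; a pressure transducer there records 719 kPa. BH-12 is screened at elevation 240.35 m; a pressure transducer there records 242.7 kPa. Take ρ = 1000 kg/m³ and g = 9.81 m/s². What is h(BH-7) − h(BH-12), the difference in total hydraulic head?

Pressure head at BH-7: ψ = P/(ρg) = 719×1000 / (1000 × 9.81) = 73.29 m.
Total head at BH-7: h = z + ψ = 186.96 + 73.29 = 260.25 m.
Pressure head at BH-12: ψ = P/(ρg) = 242.7×1000 / (1000 × 9.81) = 24.74 m.
Total head at BH-12: h = z + ψ = 240.35 + 24.74 = 265.09 m.
Head difference: h(BH-7) − h(BH-12) = 260.25 − 265.09 = -4.84 m.

Δh ≈ -4.84 m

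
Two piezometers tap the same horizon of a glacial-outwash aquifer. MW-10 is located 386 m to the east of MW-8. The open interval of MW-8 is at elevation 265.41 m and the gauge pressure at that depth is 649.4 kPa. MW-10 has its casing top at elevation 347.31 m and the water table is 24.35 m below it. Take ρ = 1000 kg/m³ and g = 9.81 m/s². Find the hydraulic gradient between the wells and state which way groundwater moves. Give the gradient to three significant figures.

Pressure head at MW-8: ψ = P/(ρg) = 649.4×1000 / (1000 × 9.81) = 66.20 m.
Total head at MW-8: h = z + ψ = 265.41 + 66.20 = 331.61 m.
Total head at MW-10: h = 347.31 − 24.35 = 322.96 m.
Head difference: h(MW-8) − h(MW-10) = 331.61 − 322.96 = 8.65 m.
Hydraulic gradient: i = |Δh| / L = 8.65 / 386 = 0.0224.
Flow is from higher to lower head: from MW-8 toward MW-10, i.e. toward the east.

i ≈ 0.0224; groundwater flows toward the east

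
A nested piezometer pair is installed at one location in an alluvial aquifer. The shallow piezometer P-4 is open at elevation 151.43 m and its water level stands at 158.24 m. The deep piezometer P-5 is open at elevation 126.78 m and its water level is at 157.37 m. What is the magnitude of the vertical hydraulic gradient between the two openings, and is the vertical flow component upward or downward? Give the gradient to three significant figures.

|i_v| ≈ 0.0353; vertical flow is downward

Total head at P-4: h = 158.24 m (water level in the standpipe).
Total head at P-5: h = 157.37 m.
Δh = h(P-4) − h(P-5) = 158.24 − 157.37 = 0.87 m.
Vertical separation Δz = 151.43 − 126.78 = 24.65 m.
|i_v| = |Δh| / Δz = 0.87 / 24.65 = 0.0353.
Head is higher in the shallow piezometer, so vertical flow is downward (recharge condition).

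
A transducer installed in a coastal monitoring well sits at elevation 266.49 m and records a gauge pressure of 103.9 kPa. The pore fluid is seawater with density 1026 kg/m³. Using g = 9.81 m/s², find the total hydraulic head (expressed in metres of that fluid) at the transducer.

ψ = P/(ρg) = 103.9×1000 / (1026 × 9.81) = 10.32 m.
h = z + ψ = 266.49 + 10.32 = 276.81 m.

h ≈ 276.81 m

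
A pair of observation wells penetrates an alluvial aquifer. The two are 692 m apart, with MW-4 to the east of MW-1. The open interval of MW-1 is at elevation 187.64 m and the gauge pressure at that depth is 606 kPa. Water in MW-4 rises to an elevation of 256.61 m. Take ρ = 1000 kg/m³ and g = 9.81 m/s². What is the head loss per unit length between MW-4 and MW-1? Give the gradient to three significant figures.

Pressure head at MW-1: ψ = P/(ρg) = 606×1000 / (1000 × 9.81) = 61.77 m.
Total head at MW-1: h = z + ψ = 187.64 + 61.77 = 249.41 m.
Total head at MW-4: h = 256.61 m (water level in the piezometer is the total head).
Head difference: h(MW-1) − h(MW-4) = 249.41 − 256.61 = -7.20 m.
Hydraulic gradient: i = |Δh| / L = 7.20 / 692 = 0.0104.

i ≈ 0.0104 m/m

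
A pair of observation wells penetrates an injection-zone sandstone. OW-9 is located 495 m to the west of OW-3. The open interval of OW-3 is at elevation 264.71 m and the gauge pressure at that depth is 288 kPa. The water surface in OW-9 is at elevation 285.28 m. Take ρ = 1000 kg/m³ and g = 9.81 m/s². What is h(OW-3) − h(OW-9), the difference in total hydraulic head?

Pressure head at OW-3: ψ = P/(ρg) = 288×1000 / (1000 × 9.81) = 29.36 m.
Total head at OW-3: h = z + ψ = 264.71 + 29.36 = 294.07 m.
Total head at OW-9: h = 285.28 m (water level in the piezometer is the total head).
Head difference: h(OW-3) − h(OW-9) = 294.07 − 285.28 = 8.79 m.

Δh ≈ 8.79 m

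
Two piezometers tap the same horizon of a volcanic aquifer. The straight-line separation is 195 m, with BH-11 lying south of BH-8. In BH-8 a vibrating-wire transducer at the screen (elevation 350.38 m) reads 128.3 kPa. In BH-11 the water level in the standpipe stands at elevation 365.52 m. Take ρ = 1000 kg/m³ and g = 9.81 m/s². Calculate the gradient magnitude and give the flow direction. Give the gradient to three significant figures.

i ≈ 0.0106; groundwater flows toward the north

Pressure head at BH-8: ψ = P/(ρg) = 128.3×1000 / (1000 × 9.81) = 13.08 m.
Total head at BH-8: h = z + ψ = 350.38 + 13.08 = 363.46 m.
Total head at BH-11: h = 365.52 m (water level in the piezometer is the total head).
Head difference: h(BH-8) − h(BH-11) = 363.46 − 365.52 = -2.06 m.
Hydraulic gradient: i = |Δh| / L = 2.06 / 195 = 0.0106.
Flow is from higher to lower head: from BH-11 toward BH-8, i.e. toward the north.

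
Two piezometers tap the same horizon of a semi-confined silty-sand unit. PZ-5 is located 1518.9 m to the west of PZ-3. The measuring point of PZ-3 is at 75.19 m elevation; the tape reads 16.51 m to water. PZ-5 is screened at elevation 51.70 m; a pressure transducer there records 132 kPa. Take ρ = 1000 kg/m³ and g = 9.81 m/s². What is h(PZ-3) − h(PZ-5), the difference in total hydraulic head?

Total head at PZ-3: h = 75.19 − 16.51 = 58.68 m.
Pressure head at PZ-5: ψ = P/(ρg) = 132×1000 / (1000 × 9.81) = 13.46 m.
Total head at PZ-5: h = z + ψ = 51.70 + 13.46 = 65.16 m.
Head difference: h(PZ-3) − h(PZ-5) = 58.68 − 65.16 = -6.48 m.

Δh ≈ -6.48 m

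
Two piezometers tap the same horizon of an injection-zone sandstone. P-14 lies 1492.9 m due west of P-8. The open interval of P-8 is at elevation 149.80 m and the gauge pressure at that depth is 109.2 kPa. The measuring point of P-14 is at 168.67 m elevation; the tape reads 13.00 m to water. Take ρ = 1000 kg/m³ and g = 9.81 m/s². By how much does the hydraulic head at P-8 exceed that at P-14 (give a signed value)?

Δh ≈ 5.26 m

Pressure head at P-8: ψ = P/(ρg) = 109.2×1000 / (1000 × 9.81) = 11.13 m.
Total head at P-8: h = z + ψ = 149.80 + 11.13 = 160.93 m.
Total head at P-14: h = 168.67 − 13.00 = 155.67 m.
Head difference: h(P-8) − h(P-14) = 160.93 − 155.67 = 5.26 m.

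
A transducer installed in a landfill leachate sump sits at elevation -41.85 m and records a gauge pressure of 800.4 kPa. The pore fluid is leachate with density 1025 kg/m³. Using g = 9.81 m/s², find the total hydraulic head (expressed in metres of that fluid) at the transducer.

h ≈ 37.75 m

ψ = P/(ρg) = 800.4×1000 / (1025 × 9.81) = 79.60 m.
h = z + ψ = -41.85 + 79.60 = 37.75 m.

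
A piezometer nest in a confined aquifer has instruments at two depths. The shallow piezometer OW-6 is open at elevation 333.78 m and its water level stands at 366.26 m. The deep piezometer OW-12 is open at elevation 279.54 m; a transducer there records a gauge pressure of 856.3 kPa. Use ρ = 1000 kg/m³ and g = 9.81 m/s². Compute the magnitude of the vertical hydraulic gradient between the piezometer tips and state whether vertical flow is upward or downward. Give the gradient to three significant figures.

|i_v| ≈ 0.0105; vertical flow is upward

Total head at OW-6: h = 366.26 m (water level in the standpipe).
Pressure head at OW-12: ψ = P/(ρg) = 856.3×1000 / (1000 × 9.81) = 87.29 m.
Total head at OW-12: h = z + ψ = 279.54 + 87.29 = 366.83 m.
Δh = h(OW-6) − h(OW-12) = 366.26 − 366.83 = -0.57 m.
Vertical separation Δz = 333.78 − 279.54 = 54.24 m.
|i_v| = |Δh| / Δz = 0.57 / 54.24 = 0.0105.
Head is higher in the deep piezometer, so vertical flow is upward (discharge condition).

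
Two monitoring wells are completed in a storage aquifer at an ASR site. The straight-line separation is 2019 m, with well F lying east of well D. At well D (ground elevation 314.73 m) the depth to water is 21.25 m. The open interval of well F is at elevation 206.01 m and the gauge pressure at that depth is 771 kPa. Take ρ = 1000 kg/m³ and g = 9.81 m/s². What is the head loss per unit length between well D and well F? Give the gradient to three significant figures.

Total head at well D: h = 314.73 − 21.25 = 293.48 m.
Pressure head at well F: ψ = P/(ρg) = 771×1000 / (1000 × 9.81) = 78.59 m.
Total head at well F: h = z + ψ = 206.01 + 78.59 = 284.60 m.
Head difference: h(well D) − h(well F) = 293.48 − 284.60 = 8.88 m.
Hydraulic gradient: i = |Δh| / L = 8.88 / 2019 = 0.00440.

i ≈ 0.00440 m/m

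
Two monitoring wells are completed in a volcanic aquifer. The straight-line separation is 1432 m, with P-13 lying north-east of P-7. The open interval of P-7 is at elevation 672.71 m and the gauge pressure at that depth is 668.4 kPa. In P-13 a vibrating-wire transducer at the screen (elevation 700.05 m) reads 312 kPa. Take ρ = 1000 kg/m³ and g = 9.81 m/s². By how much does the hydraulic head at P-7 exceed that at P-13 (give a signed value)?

Pressure head at P-7: ψ = P/(ρg) = 668.4×1000 / (1000 × 9.81) = 68.13 m.
Total head at P-7: h = z + ψ = 672.71 + 68.13 = 740.84 m.
Pressure head at P-13: ψ = P/(ρg) = 312×1000 / (1000 × 9.81) = 31.80 m.
Total head at P-13: h = z + ψ = 700.05 + 31.80 = 731.85 m.
Head difference: h(P-7) − h(P-13) = 740.84 − 731.85 = 8.99 m.

Δh ≈ 8.99 m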